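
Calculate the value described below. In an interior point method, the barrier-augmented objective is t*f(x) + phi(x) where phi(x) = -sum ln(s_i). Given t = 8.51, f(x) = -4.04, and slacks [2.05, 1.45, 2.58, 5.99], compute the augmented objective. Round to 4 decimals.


Step 1: Compute log-barrier.
ln values: [0.7178, 0.3716, 0.9478, 1.7901]
phi = -(0.7178 + 0.3716 + 0.9478 + 1.7901) = -3.8273
Step 2: Compute augmented objective.
t*f(x) = 8.51*-4.04 = -34.3804
Total = -34.3804 - 3.8273 = -38.2077


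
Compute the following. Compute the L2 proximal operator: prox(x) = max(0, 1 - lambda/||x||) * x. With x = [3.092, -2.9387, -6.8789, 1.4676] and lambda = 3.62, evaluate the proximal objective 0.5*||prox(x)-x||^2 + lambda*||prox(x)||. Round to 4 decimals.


Step 1: Compute ||x||.
||x|| = 8.2261
Step 2: Compute scaling factor.
scale = max(0, 1 - 3.62/8.2261) = 0.5599
Step 3: prox(x) = [1.7313, -1.6455, -3.8518, 0.8218]
||prox(x)|| = 4.6061
Step 4: Proximal objective.
0.5*||prox-x||^2 = 6.5522
lambda*||prox|| = 16.6741
Total = 23.2265


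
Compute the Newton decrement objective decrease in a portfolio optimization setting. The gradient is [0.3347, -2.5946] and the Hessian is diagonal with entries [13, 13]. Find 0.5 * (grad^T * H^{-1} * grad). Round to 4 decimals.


Step 1: H is diagonal, so H^(-1) * g = [0.0257, -0.1996].
Step 2: g^T H^(-1) g = sum_i g_i^2 / H_ii
  = (0.3347)^2/13 + (-2.5946)^2/13
  = 0.0086 + 0.5178 = 0.5265
Step 3: Objective decrease = 0.5 * g^T H^(-1) g = 0.2632


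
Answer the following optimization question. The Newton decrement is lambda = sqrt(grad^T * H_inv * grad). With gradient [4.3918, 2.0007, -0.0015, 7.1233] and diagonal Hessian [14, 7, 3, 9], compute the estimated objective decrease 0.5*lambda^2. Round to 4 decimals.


Step 1: H is diagonal, so H^(-1) * g = [0.3137, 0.2858, -0.0005, 0.7915].
Step 2: g^T H^(-1) g = sum_i g_i^2 / H_ii
  = (4.3918)^2/14 + (2.0007)^2/7 + (-0.0015)^2/3 + (7.1233)^2/9
  = 1.3777 + 0.5718 + 0.0 + 5.6379 = 7.5875
Step 3: Objective decrease = 0.5 * g^T H^(-1) g = 3.7937


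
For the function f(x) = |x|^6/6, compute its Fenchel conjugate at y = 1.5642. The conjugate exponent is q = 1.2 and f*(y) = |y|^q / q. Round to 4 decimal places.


The conjugate exponent q satisfies 1/p + 1/q = 1.
p = 6, so q = 6/(6 - 1) = 1.2
|y|^q = 1.5642^1.2 = 1.7106
f*(1.5642) = 1.7106 / 1.2 = 1.4255


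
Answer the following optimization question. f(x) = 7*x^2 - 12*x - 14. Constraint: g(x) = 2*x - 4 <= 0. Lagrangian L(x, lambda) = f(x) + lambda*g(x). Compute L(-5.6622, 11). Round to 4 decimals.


Step 1: Evaluate f(x).
f(-5.6622) = 7*(-5.6622)^2 - 12*(-5.6622) - 14 = 278.37
Step 2: Evaluate g(x).
g(-5.6622) = 2*-5.6622 - 4 = -15.3244
Step 3: Compute Lagrangian.
L = 278.37 + 11*-15.3244 = 109.8016


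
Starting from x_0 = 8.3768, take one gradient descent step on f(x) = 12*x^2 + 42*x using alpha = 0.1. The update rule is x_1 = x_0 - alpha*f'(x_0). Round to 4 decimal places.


We compute the gradient at x_0 and apply the update.
f'(x) = 24*x + 42
f'(8.3768) = 24*8.3768 + 42 = 243.0432
x_1 = 8.3768 - 0.1*243.0432 = -15.9275


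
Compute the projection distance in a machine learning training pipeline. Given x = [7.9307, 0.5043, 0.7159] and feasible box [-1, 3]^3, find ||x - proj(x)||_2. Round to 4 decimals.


Project each component onto [-1, 3].
clip(7.9307) = 3.0, clip(0.5043) = 0.5043, clip(0.7159) = 0.7159
Projection = [3.0, 0.5043, 0.7159]
Squared diffs: [24.3118, 0.0, 0.0]
Distance = sqrt(24.3118) = 4.9307


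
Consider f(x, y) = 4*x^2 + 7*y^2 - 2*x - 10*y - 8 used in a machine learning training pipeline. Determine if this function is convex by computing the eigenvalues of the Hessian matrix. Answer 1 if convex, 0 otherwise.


The Hessian of f(x,y) = 4*x^2 + 7*y^2 - 2*x - 10*y - 8 is:
H = [[8, 0], [0, 14]]
Trace = 8 + 14 = 22
Determinant = 8*14 - (0)^2 = 112
Discriminant = (22)^2 - 4*112 = 36.0
Eigenvalues: lambda_1 = 8.0, lambda_2 = 14.0
The function is convex.

1


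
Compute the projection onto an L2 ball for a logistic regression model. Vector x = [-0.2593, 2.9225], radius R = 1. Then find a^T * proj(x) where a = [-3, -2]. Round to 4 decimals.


Step 1: Compute ||x|| (intermediates to 6 decimals).
||x|| = sqrt((-0.2593)^2 + 2.9225^2) = 2.933981
Step 2: Project.
Since ||x|| > R, scale = R/||x|| = 1/2.933981 = 0.340834, proj(x) = scale * x
proj(x) = [-0.088378, 0.996087]
Step 3: Dot product.
a^T * proj(x) = -3*(-0.088378) - 2*0.996087 = -1.727


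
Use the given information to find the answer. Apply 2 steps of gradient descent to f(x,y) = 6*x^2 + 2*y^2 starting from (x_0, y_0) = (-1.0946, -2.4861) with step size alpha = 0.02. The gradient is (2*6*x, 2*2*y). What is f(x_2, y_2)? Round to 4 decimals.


Gradient descent on f(x,y) = 6*x^2 + 2*y^2.
Starting point: (-1.0946, -2.4861), alpha = 0.02
Step 1: grad_x = 2*6*-1.0946 = -13.1352, grad_y = 2*2*-2.4861 = -9.9444
  x_1 = -1.0946 - 0.02*-13.1352 = -0.8319
  y_1 = -2.4861 - 0.02*-9.9444 = -2.2872
Step 2: grad_x = 2*6*-0.8319 = -9.9828, grad_y = 2*2*-2.2872 = -9.1488
  x_2 = -0.8319 - 0.02*-9.9828 = -0.6322
  y_2 = -2.2872 - 0.02*-9.1488 = -2.1042
f(-0.6322, -2.1042) = 6*(-0.6322)^2 + 2*(-2.1042)^2 = 11.254


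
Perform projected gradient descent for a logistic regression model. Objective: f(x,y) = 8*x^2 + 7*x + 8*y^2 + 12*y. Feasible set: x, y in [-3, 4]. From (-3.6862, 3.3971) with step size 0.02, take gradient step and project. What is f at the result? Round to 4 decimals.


Step 1: Compute gradient at (-3.6862, 3.3971).
grad_x = 2*8*-3.6862 + 7 = -51.9792
grad_y = 2*8*3.3971 + 12 = 66.3536
Step 2: Gradient step.
x_raw = -3.6862 - 0.02*-51.9792 = -2.6466
y_raw = 3.3971 - 0.02*66.3536 = 2.07
Step 3: Project onto [-3, 4].
x_proj = clip(-2.6466) = -2.6466
y_proj = clip(2.07) = 2.07
Step 4: Evaluate f.
f(-2.6466, 2.07) = 96.6308


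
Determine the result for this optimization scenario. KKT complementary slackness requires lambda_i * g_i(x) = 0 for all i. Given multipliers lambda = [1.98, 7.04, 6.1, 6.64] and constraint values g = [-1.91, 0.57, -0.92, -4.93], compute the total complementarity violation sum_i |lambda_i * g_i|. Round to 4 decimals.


KKT complementary slackness check:
lambda_1 * g_1 = 1.98 * -1.91 = -3.7818
lambda_2 * g_2 = 7.04 * 0.57 = 4.0128
lambda_3 * g_3 = 6.1 * -0.92 = -5.612
lambda_4 * g_4 = 6.64 * -4.93 = -32.7352
Total violation = 3.7818 + 4.0128 + 5.612 + 32.7352 = 46.1418


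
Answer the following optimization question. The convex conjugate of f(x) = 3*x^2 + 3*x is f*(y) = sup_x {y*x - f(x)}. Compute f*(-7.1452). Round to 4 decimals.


f*(y) = sup_x {y*x - a*x^2 - b*x} = sup_x {(y-b)*x - a*x^2}
FOC: (y - b) - 2a*x = 0 => x* = (y - b)/(2a)
x* = (-7.1452 - 3)/(2*3) = -1.6909
f*(-7.1452) = (y-b)^2/(4a) = (-7.1452 - 3)^2/(4*3)
= 102.9251/12 = 8.5771


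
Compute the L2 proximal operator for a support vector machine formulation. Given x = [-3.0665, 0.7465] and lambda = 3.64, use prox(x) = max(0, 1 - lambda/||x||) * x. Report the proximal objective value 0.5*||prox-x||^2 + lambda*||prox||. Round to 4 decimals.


Step 1: Compute ||x||.
||x|| = 3.1561
Step 2: Compute scaling factor.
scale = max(0, 1 - 3.64/3.1561) = 0.0
Step 3: prox(x) = [-0.0, 0.0]
||prox(x)|| = 0.0
Step 4: Proximal objective.
0.5*||prox-x||^2 = 4.9803
lambda*||prox|| = 0.0
Total = 4.9803


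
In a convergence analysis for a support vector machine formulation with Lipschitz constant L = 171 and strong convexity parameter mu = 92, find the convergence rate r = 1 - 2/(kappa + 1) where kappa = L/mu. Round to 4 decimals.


Step 1: Compute the condition number.
kappa = L/mu = 171/92 = 1.8587
Step 2: Compute the convergence rate.
r = 1 - 2/(kappa + 1) = 1 - 2*mu/(L + mu) = (L - mu)/(L + mu) = 79/263 = 0.3004


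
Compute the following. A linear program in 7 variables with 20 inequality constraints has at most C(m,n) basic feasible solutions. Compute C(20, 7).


Each vertex corresponds to some choice of n active constraints out of m, so the number of vertices is at most C(m, n) = m! / (n!(m-n)!).
m = 20, n = 7
Numerator: 20 * 19 * 18 * 17 * 16 * 15 * 14
Denominator: 7! = 5040
C(20, 7) = 77520


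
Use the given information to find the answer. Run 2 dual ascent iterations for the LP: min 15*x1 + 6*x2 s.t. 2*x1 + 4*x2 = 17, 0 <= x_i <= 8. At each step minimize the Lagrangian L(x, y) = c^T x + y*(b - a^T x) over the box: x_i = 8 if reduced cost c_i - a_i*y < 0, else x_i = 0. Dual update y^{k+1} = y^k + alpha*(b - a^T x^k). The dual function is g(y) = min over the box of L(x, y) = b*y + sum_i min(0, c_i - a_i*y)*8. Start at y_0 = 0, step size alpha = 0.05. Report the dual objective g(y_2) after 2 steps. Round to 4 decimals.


Dual ascent for LP: min 15*x1 + 6*x2, 2*x1 + 4*x2 = 17, 0 <= x_i <= 8
Step 1: y^k = 0.0, reduced costs: (15.0, 6.0)
  x^k = (0.0, 0.0), subgradient = b - a^T x = 17.0
  y^{k+1} = 0.0 + 0.05*17.0 = 0.85
Step 2: y^k = 0.85, reduced costs: (13.3, 2.6)
  x^k = (0.0, 0.0), subgradient = b - a^T x = 17.0
  y^{k+1} = 0.85 + 0.05*17.0 = 1.7
Dual objective at y_2 = 1.7: reduced costs (11.6, -0.8), box minimizer x = (0.0, 8.0)
g(y_2) = b*y + (c1 - a1*y)*x1 + (c2 - a2*y)*x2 = 17*1.7 + 11.6*0.0 + (-0.8)*8.0 = 28.9 + 0.0 - 6.4 = 22.5


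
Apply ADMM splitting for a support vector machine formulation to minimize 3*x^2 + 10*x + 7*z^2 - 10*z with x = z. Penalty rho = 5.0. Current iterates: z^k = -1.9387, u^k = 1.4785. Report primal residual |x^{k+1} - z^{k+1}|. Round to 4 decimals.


ADMM iteration with rho = 5.0, z^k = -1.9387, u^k = 1.4785
Step 1: x-update.
Minimize 3*x^2 + 10*x + (5.0/2)*(x + 1.9387 + 1.4785)^2
FOC: (2*3 + 5.0)*x = -10 + 5.0*(-1.9387 - 1.4785)
x^{k+1} = -2.4624
Step 2: z-update.
Minimize 7*z^2 - 10*z + (5.0/2)*(-2.4624 - z + 1.4785)^2
FOC: (2*7 + 5.0)*z = 10 + 5.0*(-2.4624 + 1.4785)
z^{k+1} = 0.2674
Step 3: u-update.
u^{k+1} = 1.4785 - 2.4624 - 0.2674 = -1.2513
Step 4: Primal residual = |-2.4624 - 0.2674| = 2.7298


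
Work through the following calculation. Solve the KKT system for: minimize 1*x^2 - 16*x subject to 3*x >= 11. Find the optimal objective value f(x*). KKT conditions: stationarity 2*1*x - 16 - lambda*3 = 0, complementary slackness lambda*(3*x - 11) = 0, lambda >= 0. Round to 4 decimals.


Step 1: Try lambda = 0 (constraint inactive).
Stationarity: 2*1*x - 16 = 0
x* = 16/(2*1) = 8.0
Check constraint: 3*8.0 = 24.0 >= 11 -- satisfied.
Step 2: Compute optimal value.
f(x*) = 1*8.0^2 - 16*8.0 = -64.0


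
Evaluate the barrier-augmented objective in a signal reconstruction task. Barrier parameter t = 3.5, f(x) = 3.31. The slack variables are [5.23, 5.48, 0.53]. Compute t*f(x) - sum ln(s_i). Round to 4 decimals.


Step 1: Compute log-barrier.
ln values: [1.6544, 1.7011, -0.6349]
phi = -(1.6544 + 1.7011 - 0.6349) = -2.7206
Step 2: Compute augmented objective.
t*f(x) = 3.5*3.31 = 11.585
Total = 11.585 - 2.7206 = 8.8644


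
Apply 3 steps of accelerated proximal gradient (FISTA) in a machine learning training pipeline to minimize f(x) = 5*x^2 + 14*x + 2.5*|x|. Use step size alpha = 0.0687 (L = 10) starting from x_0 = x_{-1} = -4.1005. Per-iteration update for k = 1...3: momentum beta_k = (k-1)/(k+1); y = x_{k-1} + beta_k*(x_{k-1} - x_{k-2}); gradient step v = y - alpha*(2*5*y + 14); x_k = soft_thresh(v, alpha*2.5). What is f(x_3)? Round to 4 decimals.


FISTA on f(x) = 5*x^2 + 14*x + 2.5*|x|
L = 10, alpha = 0.0687
Iteration 1: beta = 0.0, y = -4.1005 + 0.0*(-4.1005 + 4.1005) = -4.1005
  grad(y) = -27.005, v = y - alpha*grad = -2.2453
  prox(v) = soft_thresh(-2.2453, 0.1718) = -2.0735
Iteration 2: beta = 0.3333, y = -2.0735 + 0.3333*(-2.0735 + 4.1005) = -1.3978
  grad(y) = 0.0216, v = y - alpha*grad = -1.3993
  prox(v) = soft_thresh(-1.3993, 0.1718) = -1.2276
Iteration 3: beta = 0.5, y = -1.2276 + 0.5*(-1.2276 + 2.0735) = -0.8046
  grad(y) = 5.9539, v = y - alpha*grad = -1.2136
  prox(v) = soft_thresh(-1.2136, 0.1718) = -1.0419
f(x_3) = 5*(-1.0419)^2 + 14*(-1.0419) + 2.5*|-1.0419| = -6.5541


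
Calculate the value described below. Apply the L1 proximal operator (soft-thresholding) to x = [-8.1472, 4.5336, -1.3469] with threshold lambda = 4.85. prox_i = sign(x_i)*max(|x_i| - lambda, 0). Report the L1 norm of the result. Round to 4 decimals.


Soft-thresholding with lambda = 4.85:
prox(-8.1472) = sign(-8.1472)*max(|-8.1472| - 4.85, 0) = -3.2972
prox(4.5336) = sign(4.5336)*max(|4.5336| - 4.85, 0) = 0.0
prox(-1.3469) = sign(-1.3469)*max(|-1.3469| - 4.85, 0) = 0.0
prox(x) = [-3.2972, 0.0, 0.0]
||prox(x)||_1 = 3.2972 + 0.0 + 0.0 = 3.2972


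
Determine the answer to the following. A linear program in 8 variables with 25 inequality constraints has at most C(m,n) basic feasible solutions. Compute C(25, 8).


Each vertex corresponds to some choice of n active constraints out of m, so the number of vertices is at most C(m, n) = m! / (n!(m-n)!).
m = 25, n = 8
Numerator: 25 * 24 * 23 * 22 * 21 * 20 * 19 * 18
Denominator: 8! = 40320
C(25, 8) = 1081575


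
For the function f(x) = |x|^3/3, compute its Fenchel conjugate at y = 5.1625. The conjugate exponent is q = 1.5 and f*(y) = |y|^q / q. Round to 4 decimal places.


The conjugate exponent q satisfies 1/p + 1/q = 1.
p = 3, so q = 3/(3 - 1) = 1.5
|y|^q = 5.1625^1.5 = 11.7298
f*(5.1625) = 11.7298 / 1.5 = 7.8199


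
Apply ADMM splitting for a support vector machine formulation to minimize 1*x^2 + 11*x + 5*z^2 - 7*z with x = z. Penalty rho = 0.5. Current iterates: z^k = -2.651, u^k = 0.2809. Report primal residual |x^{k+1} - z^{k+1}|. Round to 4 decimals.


ADMM iteration with rho = 0.5, z^k = -2.651, u^k = 0.2809
Step 1: x-update.
Minimize 1*x^2 + 11*x + (0.5/2)*(x + 2.651 + 0.2809)^2
FOC: (2*1 + 0.5)*x = -11 + 0.5*(-2.651 - 0.2809)
x^{k+1} = -4.9864
Step 2: z-update.
Minimize 5*z^2 - 7*z + (0.5/2)*(-4.9864 - z + 0.2809)^2
FOC: (2*5 + 0.5)*z = 7 + 0.5*(-4.9864 + 0.2809)
z^{k+1} = 0.4426
Step 3: u-update.
u^{k+1} = 0.2809 - 4.9864 - 0.4426 = -5.1481
Step 4: Primal residual = |-4.9864 - 0.4426| = 5.429


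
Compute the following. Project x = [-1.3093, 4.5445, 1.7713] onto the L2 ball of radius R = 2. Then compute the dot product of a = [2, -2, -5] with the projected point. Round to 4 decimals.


Step 1: Compute ||x|| (intermediates to 6 decimals).
||x|| = sqrt((-1.3093)^2 + 4.5445^2 + 1.7713^2) = 5.050173
Step 2: Project.
Since ||x|| > R, scale = R/||x|| = 2/5.050173 = 0.396026, proj(x) = scale * x
proj(x) = [-0.518517, 1.79974, 0.701481]
Step 3: Dot product.
a^T * proj(x) = 2*(-0.518517) - 2*1.79974 - 5*0.701481 = -8.1439


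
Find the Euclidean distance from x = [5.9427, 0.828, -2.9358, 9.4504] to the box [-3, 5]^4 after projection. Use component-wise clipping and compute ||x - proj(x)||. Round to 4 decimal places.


Project each component onto [-3, 5].
clip(5.9427) = 5.0, clip(0.828) = 0.828, clip(-2.9358) = -2.9358, clip(9.4504) = 5.0
Projection = [5.0, 0.828, -2.9358, 5.0]
Squared diffs: [0.8887, 0.0, 0.0, 19.8061]
Distance = sqrt(20.6948) = 4.5491


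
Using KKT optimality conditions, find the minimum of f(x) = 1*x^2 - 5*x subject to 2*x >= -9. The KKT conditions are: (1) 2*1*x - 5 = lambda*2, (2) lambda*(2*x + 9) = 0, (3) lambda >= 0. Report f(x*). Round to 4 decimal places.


Step 1: Try lambda = 0 (constraint inactive).
Stationarity: 2*1*x - 5 = 0
x* = 5/(2*1) = 2.5
Check constraint: 2*2.5 = 5.0 >= -9 -- satisfied.
Step 2: Compute optimal value.
f(x*) = 1*2.5^2 - 5*2.5 = -6.25


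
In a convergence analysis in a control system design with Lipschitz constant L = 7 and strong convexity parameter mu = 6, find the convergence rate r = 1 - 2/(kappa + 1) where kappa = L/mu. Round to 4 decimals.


Step 1: Compute the condition number.
kappa = L/mu = 7/6 = 1.1667
Step 2: Compute the convergence rate.
r = 1 - 2/(kappa + 1) = 1 - 2*mu/(L + mu) = (L - mu)/(L + mu) = 1/13 = 0.0769


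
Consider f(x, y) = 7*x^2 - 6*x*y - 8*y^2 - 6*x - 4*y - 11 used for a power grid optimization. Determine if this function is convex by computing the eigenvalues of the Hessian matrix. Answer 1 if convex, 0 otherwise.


The Hessian of f(x,y) = 7*x^2 - 6*x*y - 8*y^2 - 6*x - 4*y - 11 is:
H = [[14, -6], [-6, -16]]
Trace = 14 - 16 = -2
Determinant = 14*-16 - (-6)^2 = -260
Discriminant = (-2)^2 - 4*-260 = 1044.0
Eigenvalues: lambda_1 = -17.1555, lambda_2 = 15.1555
The function is not convex.

0


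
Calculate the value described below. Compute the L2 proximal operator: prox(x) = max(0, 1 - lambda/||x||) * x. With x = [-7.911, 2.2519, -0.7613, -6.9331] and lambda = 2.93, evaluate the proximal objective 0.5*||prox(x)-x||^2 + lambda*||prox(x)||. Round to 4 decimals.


Step 1: Compute ||x||.
||x|| = 10.7844
Step 2: Compute scaling factor.
scale = max(0, 1 - 2.93/10.7844) = 0.7283
Step 3: prox(x) = [-5.7617, 1.6401, -0.5545, -5.0494]
||prox(x)|| = 7.8544
Step 4: Proximal objective.
0.5*||prox-x||^2 = 4.2925
lambda*||prox|| = 23.0134
Total = 27.3057


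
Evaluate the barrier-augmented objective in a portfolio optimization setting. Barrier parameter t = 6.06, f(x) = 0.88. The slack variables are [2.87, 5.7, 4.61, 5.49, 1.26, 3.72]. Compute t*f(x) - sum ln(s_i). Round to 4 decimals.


Step 1: Compute log-barrier.
ln values: [1.0543, 1.7405, 1.5282, 1.7029, 0.2311, 1.3137]
phi = -(1.0543 + 1.7405 + 1.5282 + 1.7029 + 0.2311 + 1.3137) = -7.5708
Step 2: Compute augmented objective.
t*f(x) = 6.06*0.88 = 5.3328
Total = 5.3328 - 7.5708 = -2.238


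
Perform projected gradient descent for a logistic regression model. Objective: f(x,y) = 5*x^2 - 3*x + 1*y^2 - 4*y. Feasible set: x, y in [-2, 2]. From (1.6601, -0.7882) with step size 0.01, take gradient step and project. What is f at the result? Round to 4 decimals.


Step 1: Compute gradient at (1.6601, -0.7882).
grad_x = 2*5*1.6601 - 3 = 13.601
grad_y = 2*1*-0.7882 - 4 = -5.5764
Step 2: Gradient step.
x_raw = 1.6601 - 0.01*13.601 = 1.5241
y_raw = -0.7882 - 0.01*-5.5764 = -0.7324
Step 3: Project onto [-2, 2].
x_proj = clip(1.5241) = 1.5241
y_proj = clip(-0.7324) = -0.7324
Step 4: Evaluate f.
f(1.5241, -0.7324) = 10.5082


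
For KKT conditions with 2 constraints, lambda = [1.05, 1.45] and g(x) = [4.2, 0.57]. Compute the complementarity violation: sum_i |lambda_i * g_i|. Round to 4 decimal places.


KKT complementary slackness check:
lambda_1 * g_1 = 1.05 * 4.2 = 4.41
lambda_2 * g_2 = 1.45 * 0.57 = 0.8265
Total violation = 4.41 + 0.8265 = 5.2365


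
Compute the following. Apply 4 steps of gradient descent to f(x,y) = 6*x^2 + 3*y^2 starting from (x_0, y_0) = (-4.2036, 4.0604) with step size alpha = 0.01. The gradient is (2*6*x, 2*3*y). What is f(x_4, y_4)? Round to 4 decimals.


Gradient descent on f(x,y) = 6*x^2 + 3*y^2.
Starting point: (-4.2036, 4.0604), alpha = 0.01
Step 1: grad_x = 2*6*-4.2036 = -50.4432, grad_y = 2*3*4.0604 = 24.3624
  x_1 = -4.2036 - 0.01*-50.4432 = -3.6992
  y_1 = 4.0604 - 0.01*24.3624 = 3.8168
Step 2: grad_x = 2*6*-3.6992 = -44.39, grad_y = 2*3*3.8168 = 22.9007
  x_2 = -3.6992 - 0.01*-44.39 = -3.2553
  y_2 = 3.8168 - 0.01*22.9007 = 3.5878
Step 3: grad_x = 2*6*-3.2553 = -39.0632, grad_y = 2*3*3.5878 = 21.5266
  x_3 = -3.2553 - 0.01*-39.0632 = -2.8646
  y_3 = 3.5878 - 0.01*21.5266 = 3.3725
Step 4: grad_x = 2*6*-2.8646 = -34.3756, grad_y = 2*3*3.3725 = 20.235
  x_4 = -2.8646 - 0.01*-34.3756 = -2.5209
  y_4 = 3.3725 - 0.01*20.235 = 3.1702
f(-2.5209, 3.1702) = 6*(-2.5209)^2 + 3*3.1702^2 = 68.2786


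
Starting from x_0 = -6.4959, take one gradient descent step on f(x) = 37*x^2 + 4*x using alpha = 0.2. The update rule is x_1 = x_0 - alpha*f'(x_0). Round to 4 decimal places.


We compute the gradient at x_0 and apply the update.
f'(x) = 74*x + 4
f'(-6.4959) = 74*-6.4959 + 4 = -476.6966
x_1 = -6.4959 - 0.2*-476.6966 = 88.8434


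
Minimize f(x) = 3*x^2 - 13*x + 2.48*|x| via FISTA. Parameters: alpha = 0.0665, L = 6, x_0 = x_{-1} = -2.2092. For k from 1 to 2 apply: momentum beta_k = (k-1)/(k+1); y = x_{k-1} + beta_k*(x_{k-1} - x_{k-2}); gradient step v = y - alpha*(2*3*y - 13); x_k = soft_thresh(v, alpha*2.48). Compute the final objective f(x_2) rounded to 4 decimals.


FISTA on f(x) = 3*x^2 - 13*x + 2.48*|x|
L = 6, alpha = 0.0665
Iteration 1: beta = 0.0, y = -2.2092 + 0.0*(-2.2092 + 2.2092) = -2.2092
  grad(y) = -26.2552, v = y - alpha*grad = -0.4632
  prox(v) = soft_thresh(-0.4632, 0.1649) = -0.2983
Iteration 2: beta = 0.3333, y = -0.2983 + 0.3333*(-0.2983 + 2.2092) = 0.3387
  grad(y) = -10.9681, v = y - alpha*grad = 1.068
  prox(v) = soft_thresh(1.068, 0.1649) = 0.9031
f(x_2) = 3*0.9031^2 - 13*0.9031 + 2.48*|0.9031| = -7.0539


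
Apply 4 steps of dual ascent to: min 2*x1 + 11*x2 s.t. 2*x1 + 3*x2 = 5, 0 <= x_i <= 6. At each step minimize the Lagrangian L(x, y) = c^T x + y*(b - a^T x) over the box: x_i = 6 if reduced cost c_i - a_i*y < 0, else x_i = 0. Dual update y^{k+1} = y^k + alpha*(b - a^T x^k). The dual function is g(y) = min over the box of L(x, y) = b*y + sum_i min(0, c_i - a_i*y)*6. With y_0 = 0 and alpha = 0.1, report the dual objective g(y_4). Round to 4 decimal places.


Dual ascent for LP: min 2*x1 + 11*x2, 2*x1 + 3*x2 = 5, 0 <= x_i <= 6
Step 1: y^k = 0.0, reduced costs: (2.0, 11.0)
  x^k = (0.0, 0.0), subgradient = b - a^T x = 5.0
  y^{k+1} = 0.0 + 0.1*5.0 = 0.5
Step 2: y^k = 0.5, reduced costs: (1.0, 9.5)
  x^k = (0.0, 0.0), subgradient = b - a^T x = 5.0
  y^{k+1} = 0.5 + 0.1*5.0 = 1.0
Step 3: y^k = 1.0, reduced costs: (0.0, 8.0)
  x^k = (0.0, 0.0), subgradient = b - a^T x = 5.0
  y^{k+1} = 1.0 + 0.1*5.0 = 1.5
Step 4: y^k = 1.5, reduced costs: (-1.0, 6.5)
  x^k = (6.0, 0.0), subgradient = b - a^T x = -7.0
  y^{k+1} = 1.5 + 0.1*-7.0 = 0.8
Dual objective at y_4 = 0.8: reduced costs (0.4, 8.6), box minimizer x = (0.0, 0.0)
g(y_4) = b*y + (c1 - a1*y)*x1 + (c2 - a2*y)*x2 = 5*0.8 + 0.4*0.0 + 8.6*0.0 = 4.0 + 0.0 + 0.0 = 4.0


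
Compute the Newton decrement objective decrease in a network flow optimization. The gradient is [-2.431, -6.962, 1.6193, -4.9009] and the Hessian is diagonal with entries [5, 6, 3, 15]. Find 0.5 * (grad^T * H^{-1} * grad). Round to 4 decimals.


Step 1: H is diagonal, so H^(-1) * g = [-0.4862, -1.1603, 0.5398, -0.3267].
Step 2: g^T H^(-1) g = sum_i g_i^2 / H_ii
  = (-2.431)^2/5 + (-6.962)^2/6 + (1.6193)^2/3 + (-4.9009)^2/15
  = 1.182 + 8.0782 + 0.874 + 1.6013 = 11.7355
Step 3: Objective decrease = 0.5 * g^T H^(-1) g = 5.8677


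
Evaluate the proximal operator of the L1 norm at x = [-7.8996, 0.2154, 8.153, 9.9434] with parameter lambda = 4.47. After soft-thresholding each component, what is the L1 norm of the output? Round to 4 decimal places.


Soft-thresholding with lambda = 4.47:
prox(-7.8996) = sign(-7.8996)*max(|-7.8996| - 4.47, 0) = -3.4296
prox(0.2154) = sign(0.2154)*max(|0.2154| - 4.47, 0) = 0.0
prox(8.153) = sign(8.153)*max(|8.153| - 4.47, 0) = 3.683
prox(9.9434) = sign(9.9434)*max(|9.9434| - 4.47, 0) = 5.4734
prox(x) = [-3.4296, 0.0, 3.683, 5.4734]
||prox(x)||_1 = 3.4296 + 0.0 + 3.683 + 5.4734 = 12.586


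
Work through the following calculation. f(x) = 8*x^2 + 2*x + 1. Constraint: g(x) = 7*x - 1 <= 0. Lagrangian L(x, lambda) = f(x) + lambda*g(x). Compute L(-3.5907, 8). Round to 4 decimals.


Step 1: Evaluate f(x).
f(-3.5907) = 8*(-3.5907)^2 + 2*(-3.5907) + 1 = 96.9636
Step 2: Evaluate g(x).
g(-3.5907) = 7*-3.5907 - 1 = -26.1349
Step 3: Compute Lagrangian.
L = 96.9636 + 8*-26.1349 = -112.1156


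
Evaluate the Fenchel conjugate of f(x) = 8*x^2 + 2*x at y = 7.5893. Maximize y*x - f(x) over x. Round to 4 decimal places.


f*(y) = sup_x {y*x - a*x^2 - b*x} = sup_x {(y-b)*x - a*x^2}
FOC: (y - b) - 2a*x = 0 => x* = (y - b)/(2a)
x* = (7.5893 - 2)/(2*8) = 0.3493
f*(7.5893) = (y-b)^2/(4a) = (7.5893 - 2)^2/(4*8)
= 31.2403/32 = 0.9763


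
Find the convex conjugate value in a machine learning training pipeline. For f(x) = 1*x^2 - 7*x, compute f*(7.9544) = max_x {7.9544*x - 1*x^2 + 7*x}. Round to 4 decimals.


f*(y) = sup_x {y*x - a*x^2 - b*x} = sup_x {(y-b)*x - a*x^2}
FOC: (y - b) - 2a*x = 0 => x* = (y - b)/(2a)
x* = (7.9544 + 7)/(2*1) = 7.4772
f*(7.9544) = (y-b)^2/(4a) = (7.9544 + 7)^2/(4*1)
= 223.6341/4 = 55.9085


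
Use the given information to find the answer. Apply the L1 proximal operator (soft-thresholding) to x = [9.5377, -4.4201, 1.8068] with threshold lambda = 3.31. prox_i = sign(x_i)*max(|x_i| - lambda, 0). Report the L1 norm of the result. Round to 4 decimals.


Soft-thresholding with lambda = 3.31:
prox(9.5377) = sign(9.5377)*max(|9.5377| - 3.31, 0) = 6.2277
prox(-4.4201) = sign(-4.4201)*max(|-4.4201| - 3.31, 0) = -1.1101
prox(1.8068) = sign(1.8068)*max(|1.8068| - 3.31, 0) = 0.0
prox(x) = [6.2277, -1.1101, 0.0]
||prox(x)||_1 = 6.2277 + 1.1101 + 0.0 = 7.3378


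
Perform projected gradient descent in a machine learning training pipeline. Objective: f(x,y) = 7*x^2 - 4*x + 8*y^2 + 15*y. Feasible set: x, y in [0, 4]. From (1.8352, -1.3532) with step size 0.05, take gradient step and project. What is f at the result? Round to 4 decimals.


Step 1: Compute gradient at (1.8352, -1.3532).
grad_x = 2*7*1.8352 - 4 = 21.6928
grad_y = 2*8*-1.3532 + 15 = -6.6512
Step 2: Gradient step.
x_raw = 1.8352 - 0.05*21.6928 = 0.7506
y_raw = -1.3532 - 0.05*-6.6512 = -1.0206
Step 3: Project onto [0, 4].
x_proj = clip(0.7506) = 0.7506
y_proj = clip(-1.0206) = 0.0
Step 4: Evaluate f.
f(0.7506, 0.0) = 0.9411


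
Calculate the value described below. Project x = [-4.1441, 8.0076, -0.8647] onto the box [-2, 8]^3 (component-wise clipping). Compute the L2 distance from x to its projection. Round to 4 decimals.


Project each component onto [-2, 8].
clip(-4.1441) = -2.0, clip(8.0076) = 8.0, clip(-0.8647) = -0.8647
Projection = [-2.0, 8.0, -0.8647]
Squared diffs: [4.5972, 0.0001, 0.0]
Distance = sqrt(4.5973) = 2.1441


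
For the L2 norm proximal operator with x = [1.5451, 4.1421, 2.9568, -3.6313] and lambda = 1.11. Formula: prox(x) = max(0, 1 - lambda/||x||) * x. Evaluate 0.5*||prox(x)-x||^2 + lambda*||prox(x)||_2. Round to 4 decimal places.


Step 1: Compute ||x||.
||x|| = 6.44
Step 2: Compute scaling factor.
scale = max(0, 1 - 1.11/6.44) = 0.8276
Step 3: prox(x) = [1.2788, 3.4282, 2.4472, -3.0054]
||prox(x)|| = 5.33
Step 4: Proximal objective.
0.5*||prox-x||^2 = 0.6161
lambda*||prox|| = 5.9163
Total = 6.5323


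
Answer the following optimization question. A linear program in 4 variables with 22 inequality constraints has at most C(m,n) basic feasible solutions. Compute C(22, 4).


Each vertex corresponds to some choice of n active constraints out of m, so the number of vertices is at most C(m, n) = m! / (n!(m-n)!).
m = 22, n = 4
Numerator: 22 * 21 * 20 * 19
Denominator: 4! = 24
C(22, 4) = 7315


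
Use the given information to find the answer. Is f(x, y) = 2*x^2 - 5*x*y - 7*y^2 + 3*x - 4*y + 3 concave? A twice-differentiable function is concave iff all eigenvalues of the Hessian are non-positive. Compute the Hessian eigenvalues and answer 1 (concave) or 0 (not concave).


The Hessian of f(x,y) = 2*x^2 - 5*x*y - 7*y^2 + 3*x - 4*y + 3 is:
H = [[4, -5], [-5, -14]]
Trace = 4 - 14 = -10
Determinant = 4*-14 - (-5)^2 = -81
Discriminant = (-10)^2 - 4*-81 = 424.0
Eigenvalues: lambda_1 = -15.2956, lambda_2 = 5.2956
The function is not concave.

0


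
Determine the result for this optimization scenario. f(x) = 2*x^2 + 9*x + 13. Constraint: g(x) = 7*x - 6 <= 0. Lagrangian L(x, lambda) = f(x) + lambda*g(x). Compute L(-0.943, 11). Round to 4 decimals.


Step 1: Evaluate f(x).
f(-0.943) = 2*(-0.943)^2 + 9*(-0.943) + 13 = 6.2915
Step 2: Evaluate g(x).
g(-0.943) = 7*-0.943 - 6 = -12.601
Step 3: Compute Lagrangian.
L = 6.2915 + 11*-12.601 = -132.3195


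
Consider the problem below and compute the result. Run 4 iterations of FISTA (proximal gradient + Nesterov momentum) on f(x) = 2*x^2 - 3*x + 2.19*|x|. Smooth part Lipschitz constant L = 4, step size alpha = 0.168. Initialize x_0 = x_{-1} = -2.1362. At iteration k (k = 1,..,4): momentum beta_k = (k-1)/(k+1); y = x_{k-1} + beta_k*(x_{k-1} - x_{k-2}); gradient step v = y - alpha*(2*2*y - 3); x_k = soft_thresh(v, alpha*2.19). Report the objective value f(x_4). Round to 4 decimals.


FISTA on f(x) = 2*x^2 - 3*x + 2.19*|x|
L = 4, alpha = 0.168
Iteration 1: beta = 0.0, y = -2.1362 + 0.0*(-2.1362 + 2.1362) = -2.1362
  grad(y) = -11.5448, v = y - alpha*grad = -0.1967
  prox(v) = soft_thresh(-0.1967, 0.3679) = 0.0
Iteration 2: beta = 0.3333, y = 0.0 + 0.3333*(0.0 + 2.1362) = 0.7121
  grad(y) = -0.1517, v = y - alpha*grad = 0.7376
  prox(v) = soft_thresh(0.7376, 0.3679) = 0.3696
Iteration 3: beta = 0.5, y = 0.3696 + 0.5*(0.3696 - 0.0) = 0.5545
  grad(y) = -0.7822, v = y - alpha*grad = 0.6859
  prox(v) = soft_thresh(0.6859, 0.3679) = 0.3179
Iteration 4: beta = 0.6, y = 0.3179 + 0.6*(0.3179 - 0.3696) = 0.2869
  grad(y) = -1.8523, v = y - alpha*grad = 0.5981
  prox(v) = soft_thresh(0.5981, 0.3679) = 0.2302
f(x_4) = 2*0.2302^2 - 3*0.2302 + 2.19*|0.2302| = -0.0805


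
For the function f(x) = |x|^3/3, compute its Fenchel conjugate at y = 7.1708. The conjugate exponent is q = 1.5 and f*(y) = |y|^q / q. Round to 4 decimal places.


The conjugate exponent q satisfies 1/p + 1/q = 1.
p = 3, so q = 3/(3 - 1) = 1.5
|y|^q = 7.1708^1.5 = 19.2022
f*(7.1708) = 19.2022 / 1.5 = 12.8015


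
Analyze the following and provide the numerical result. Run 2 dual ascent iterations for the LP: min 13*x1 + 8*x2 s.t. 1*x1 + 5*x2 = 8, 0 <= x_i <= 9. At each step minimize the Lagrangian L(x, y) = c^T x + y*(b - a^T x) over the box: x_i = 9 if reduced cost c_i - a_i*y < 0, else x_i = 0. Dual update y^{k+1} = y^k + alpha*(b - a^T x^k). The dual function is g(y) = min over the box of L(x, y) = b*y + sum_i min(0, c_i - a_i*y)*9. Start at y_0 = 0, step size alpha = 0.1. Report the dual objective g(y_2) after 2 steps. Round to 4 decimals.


Dual ascent for LP: min 13*x1 + 8*x2, 1*x1 + 5*x2 = 8, 0 <= x_i <= 9
Step 1: y^k = 0.0, reduced costs: (13.0, 8.0)
  x^k = (0.0, 0.0), subgradient = b - a^T x = 8.0
  y^{k+1} = 0.0 + 0.1*8.0 = 0.8
Step 2: y^k = 0.8, reduced costs: (12.2, 4.0)
  x^k = (0.0, 0.0), subgradient = b - a^T x = 8.0
  y^{k+1} = 0.8 + 0.1*8.0 = 1.6
Dual objective at y_2 = 1.6: reduced costs (11.4, 0.0), box minimizer x = (0.0, 0.0)
g(y_2) = b*y + (c1 - a1*y)*x1 + (c2 - a2*y)*x2 = 8*1.6 + 11.4*0.0 + 0.0*0.0 = 12.8 + 0.0 + 0.0 = 12.8


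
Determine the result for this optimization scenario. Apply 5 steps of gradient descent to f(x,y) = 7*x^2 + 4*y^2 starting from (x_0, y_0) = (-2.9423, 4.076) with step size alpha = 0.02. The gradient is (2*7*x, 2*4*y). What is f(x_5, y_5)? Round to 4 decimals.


Gradient descent on f(x,y) = 7*x^2 + 4*y^2.
Starting point: (-2.9423, 4.076), alpha = 0.02
Step 1: grad_x = 2*7*-2.9423 = -41.1922, grad_y = 2*4*4.076 = 32.608
  x_1 = -2.9423 - 0.02*-41.1922 = -2.1185
  y_1 = 4.076 - 0.02*32.608 = 3.4238
Step 2: grad_x = 2*7*-2.1185 = -29.6584, grad_y = 2*4*3.4238 = 27.3907
  x_2 = -2.1185 - 0.02*-29.6584 = -1.5253
  y_2 = 3.4238 - 0.02*27.3907 = 2.876
Step 3: grad_x = 2*7*-1.5253 = -21.354, grad_y = 2*4*2.876 = 23.0082
  x_3 = -1.5253 - 0.02*-21.354 = -1.0982
  y_3 = 2.876 - 0.02*23.0082 = 2.4159
Step 4: grad_x = 2*7*-1.0982 = -15.3749, grad_y = 2*4*2.4159 = 19.3269
  x_4 = -1.0982 - 0.02*-15.3749 = -0.7907
  y_4 = 2.4159 - 0.02*19.3269 = 2.0293
Step 5: grad_x = 2*7*-0.7907 = -11.0699, grad_y = 2*4*2.0293 = 16.2346
  x_5 = -0.7907 - 0.02*-11.0699 = -0.5693
  y_5 = 2.0293 - 0.02*16.2346 = 1.7046
f(-0.5693, 1.7046) = 7*(-0.5693)^2 + 4*1.7046^2 = 13.8919


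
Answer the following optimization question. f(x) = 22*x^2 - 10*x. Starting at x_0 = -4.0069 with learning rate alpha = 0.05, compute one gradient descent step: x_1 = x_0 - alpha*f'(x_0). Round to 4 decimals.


We compute the gradient at x_0 and apply the update.
f'(x) = 44*x - 10
f'(-4.0069) = 44*-4.0069 - 10 = -186.3036
x_1 = -4.0069 - 0.05*-186.3036 = 5.3083


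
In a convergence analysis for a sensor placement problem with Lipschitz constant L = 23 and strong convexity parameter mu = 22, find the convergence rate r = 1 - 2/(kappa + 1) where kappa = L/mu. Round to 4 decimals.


Step 1: Compute the condition number.
kappa = L/mu = 23/22 = 1.0455
Step 2: Compute the convergence rate.
r = 1 - 2/(kappa + 1) = 1 - 2*mu/(L + mu) = (L - mu)/(L + mu) = 1/45 = 0.0222


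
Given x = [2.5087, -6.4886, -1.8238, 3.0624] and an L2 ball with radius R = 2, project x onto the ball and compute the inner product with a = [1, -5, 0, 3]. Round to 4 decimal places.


Step 1: Compute ||x|| (intermediates to 6 decimals).
||x|| = sqrt(2.5087^2 + (-6.4886)^2 + (-1.8238)^2 + 3.0624^2) = 7.816652
Step 2: Project.
Since ||x|| > R, scale = R/||x|| = 2/7.816652 = 0.255864, proj(x) = scale * x
proj(x) = [0.641886, -1.660199, -0.466645, 0.783558]
Step 3: Dot product.
a^T * proj(x) = 1*0.641886 - 5*(-1.660199) + 0*(-0.466645) + 3*0.783558 = 11.2936


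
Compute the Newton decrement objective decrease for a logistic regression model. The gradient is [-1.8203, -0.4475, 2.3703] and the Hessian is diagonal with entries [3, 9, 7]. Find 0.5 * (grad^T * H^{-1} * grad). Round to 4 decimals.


Step 1: H is diagonal, so H^(-1) * g = [-0.6068, -0.0497, 0.3386].
Step 2: g^T H^(-1) g = sum_i g_i^2 / H_ii
  = (-1.8203)^2/3 + (-0.4475)^2/9 + (2.3703)^2/7
  = 1.1045 + 0.0223 + 0.8026 = 1.9294
Step 3: Objective decrease = 0.5 * g^T H^(-1) g = 0.9647


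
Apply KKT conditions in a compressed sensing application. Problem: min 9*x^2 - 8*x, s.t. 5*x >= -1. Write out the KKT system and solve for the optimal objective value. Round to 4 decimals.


Step 1: Try lambda = 0 (constraint inactive).
Stationarity: 2*9*x - 8 = 0
x* = 8/(2*9) = 4/9 = 0.4444 (rounded; the exact value 4/9 is used below)
Check constraint: 5*0.4444 = 2.222 >= -1 -- satisfied.
Step 2: Compute optimal value.
f(x*) = 9*(4/9)^2 - 8*(4/9) = -1.7778


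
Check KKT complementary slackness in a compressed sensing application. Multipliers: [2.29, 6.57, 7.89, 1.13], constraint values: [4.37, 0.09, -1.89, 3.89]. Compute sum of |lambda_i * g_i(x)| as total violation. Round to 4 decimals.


KKT complementary slackness check:
lambda_1 * g_1 = 2.29 * 4.37 = 10.0073
lambda_2 * g_2 = 6.57 * 0.09 = 0.5913
lambda_3 * g_3 = 7.89 * -1.89 = -14.9121
lambda_4 * g_4 = 1.13 * 3.89 = 4.3957
Total violation = 10.0073 + 0.5913 + 14.9121 + 4.3957 = 29.9064


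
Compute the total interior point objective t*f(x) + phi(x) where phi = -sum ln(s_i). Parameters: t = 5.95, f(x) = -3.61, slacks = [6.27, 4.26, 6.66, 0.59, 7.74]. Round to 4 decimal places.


Step 1: Compute log-barrier.
ln values: [1.8358, 1.4493, 1.8961, -0.5276, 2.0464]
phi = -(1.8358 + 1.4493 + 1.8961 - 0.5276 + 2.0464) = -6.6999
Step 2: Compute augmented objective.
t*f(x) = 5.95*-3.61 = -21.4795
Total = -21.4795 - 6.6999 = -28.1794


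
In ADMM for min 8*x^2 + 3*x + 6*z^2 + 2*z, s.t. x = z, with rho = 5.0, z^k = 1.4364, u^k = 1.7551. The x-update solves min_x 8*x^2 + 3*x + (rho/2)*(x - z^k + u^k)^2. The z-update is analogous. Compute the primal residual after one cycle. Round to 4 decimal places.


ADMM iteration with rho = 5.0, z^k = 1.4364, u^k = 1.7551
Step 1: x-update.
Minimize 8*x^2 + 3*x + (5.0/2)*(x - 1.4364 + 1.7551)^2
FOC: (2*8 + 5.0)*x = -3 + 5.0*(1.4364 - 1.7551)
x^{k+1} = -0.2187
Step 2: z-update.
Minimize 6*z^2 + 2*z + (5.0/2)*(-0.2187 - z + 1.7551)^2
FOC: (2*6 + 5.0)*z = -2 + 5.0*(-0.2187 + 1.7551)
z^{k+1} = 0.3342
Step 3: u-update.
u^{k+1} = 1.7551 - 0.2187 - 0.3342 = 1.2021
Step 4: Primal residual = |-0.2187 - 0.3342| = 0.553


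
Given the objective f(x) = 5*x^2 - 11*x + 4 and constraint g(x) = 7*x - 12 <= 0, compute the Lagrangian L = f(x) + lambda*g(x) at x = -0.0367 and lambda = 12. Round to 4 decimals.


Step 1: Evaluate f(x).
f(-0.0367) = 5*(-0.0367)^2 - 11*(-0.0367) + 4 = 4.4104
Step 2: Evaluate g(x).
g(-0.0367) = 7*-0.0367 - 12 = -12.2569
Step 3: Compute Lagrangian.
L = 4.4104 + 12*-12.2569 = -142.6724


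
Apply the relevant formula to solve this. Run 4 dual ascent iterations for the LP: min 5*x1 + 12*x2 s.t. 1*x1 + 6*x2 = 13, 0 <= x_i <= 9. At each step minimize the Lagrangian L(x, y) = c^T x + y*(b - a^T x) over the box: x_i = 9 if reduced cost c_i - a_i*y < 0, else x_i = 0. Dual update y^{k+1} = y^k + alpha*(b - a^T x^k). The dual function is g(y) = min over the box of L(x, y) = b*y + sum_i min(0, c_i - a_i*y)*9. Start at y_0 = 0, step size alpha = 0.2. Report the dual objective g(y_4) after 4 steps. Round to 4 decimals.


Dual ascent for LP: min 5*x1 + 12*x2, 1*x1 + 6*x2 = 13, 0 <= x_i <= 9
Step 1: y^k = 0.0, reduced costs: (5.0, 12.0)
  x^k = (0.0, 0.0), subgradient = b - a^T x = 13.0
  y^{k+1} = 0.0 + 0.2*13.0 = 2.6
Step 2: y^k = 2.6, reduced costs: (2.4, -3.6)
  x^k = (0.0, 9.0), subgradient = b - a^T x = -41.0
  y^{k+1} = 2.6 + 0.2*-41.0 = -5.6
Step 3: y^k = -5.6, reduced costs: (10.6, 45.6)
  x^k = (0.0, 0.0), subgradient = b - a^T x = 13.0
  y^{k+1} = -5.6 + 0.2*13.0 = -3.0
Step 4: y^k = -3.0, reduced costs: (8.0, 30.0)
  x^k = (0.0, 0.0), subgradient = b - a^T x = 13.0
  y^{k+1} = -3.0 + 0.2*13.0 = -0.4
Dual objective at y_4 = -0.4: reduced costs (5.4, 14.4), box minimizer x = (0.0, 0.0)
g(y_4) = b*y + (c1 - a1*y)*x1 + (c2 - a2*y)*x2 = 13*(-0.4) + 5.4*0.0 + 14.4*0.0 = -5.2 + 0.0 + 0.0 = -5.2


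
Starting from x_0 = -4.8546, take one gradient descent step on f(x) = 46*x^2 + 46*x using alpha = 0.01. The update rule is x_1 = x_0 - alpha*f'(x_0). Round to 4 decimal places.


We compute the gradient at x_0 and apply the update.
f'(x) = 92*x + 46
f'(-4.8546) = 92*-4.8546 + 46 = -400.6232
x_1 = -4.8546 - 0.01*-400.6232 = -0.8484


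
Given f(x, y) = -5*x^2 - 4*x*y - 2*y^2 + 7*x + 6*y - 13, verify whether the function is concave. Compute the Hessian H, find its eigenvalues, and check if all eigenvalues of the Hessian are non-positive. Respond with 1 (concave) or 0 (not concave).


The Hessian of f(x,y) = -5*x^2 - 4*x*y - 2*y^2 + 7*x + 6*y - 13 is:
H = [[-10, -4], [-4, -4]]
Trace = -10 - 4 = -14
Determinant = -10*-4 - (-4)^2 = 24
Discriminant = (-14)^2 - 4*24 = 100.0
Eigenvalues: lambda_1 = -12.0, lambda_2 = -2.0
The function is concave.

1


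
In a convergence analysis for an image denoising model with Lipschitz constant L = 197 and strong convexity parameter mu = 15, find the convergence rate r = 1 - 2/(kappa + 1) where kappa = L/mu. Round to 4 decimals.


Step 1: Compute the condition number.
kappa = L/mu = 197/15 = 13.1333
Step 2: Compute the convergence rate.
r = 1 - 2/(kappa + 1) = 1 - 2*mu/(L + mu) = (L - mu)/(L + mu) = 182/212 = 0.8585


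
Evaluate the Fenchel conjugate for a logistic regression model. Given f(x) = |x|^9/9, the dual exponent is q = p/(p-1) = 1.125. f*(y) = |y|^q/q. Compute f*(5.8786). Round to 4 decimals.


The conjugate exponent q satisfies 1/p + 1/q = 1.
p = 9, so q = 9/(9 - 1) = 1.125
|y|^q = 5.8786^1.125 = 7.3356
f*(5.8786) = 7.3356 / 1.125 = 6.5205


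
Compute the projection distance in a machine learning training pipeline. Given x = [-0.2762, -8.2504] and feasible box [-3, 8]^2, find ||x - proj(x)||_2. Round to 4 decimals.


Project each component onto [-3, 8].
clip(-0.2762) = -0.2762, clip(-8.2504) = -3.0
Projection = [-0.2762, -3.0]
Squared diffs: [0.0, 27.5667]
Distance = sqrt(27.5667) = 5.2504


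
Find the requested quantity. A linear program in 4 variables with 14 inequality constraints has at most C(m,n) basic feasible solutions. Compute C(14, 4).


Each vertex corresponds to some choice of n active constraints out of m, so the number of vertices is at most C(m, n) = m! / (n!(m-n)!).
m = 14, n = 4
Numerator: 14 * 13 * 12 * 11
Denominator: 4! = 24
C(14, 4) = 1001


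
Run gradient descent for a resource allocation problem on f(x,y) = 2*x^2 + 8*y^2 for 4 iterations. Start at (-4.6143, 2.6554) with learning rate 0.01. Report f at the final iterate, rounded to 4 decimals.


Gradient descent on f(x,y) = 2*x^2 + 8*y^2.
Starting point: (-4.6143, 2.6554), alpha = 0.01
Step 1: grad_x = 2*2*-4.6143 = -18.4572, grad_y = 2*8*2.6554 = 42.4864
  x_1 = -4.6143 - 0.01*-18.4572 = -4.4297
  y_1 = 2.6554 - 0.01*42.4864 = 2.2305
Step 2: grad_x = 2*2*-4.4297 = -17.7189, grad_y = 2*8*2.2305 = 35.6886
  x_2 = -4.4297 - 0.01*-17.7189 = -4.2525
  y_2 = 2.2305 - 0.01*35.6886 = 1.8737
Step 3: grad_x = 2*2*-4.2525 = -17.0102, grad_y = 2*8*1.8737 = 29.9784
  x_3 = -4.2525 - 0.01*-17.0102 = -4.0824
  y_3 = 1.8737 - 0.01*29.9784 = 1.5739
Step 4: grad_x = 2*2*-4.0824 = -16.3297, grad_y = 2*8*1.5739 = 25.1819
  x_4 = -4.0824 - 0.01*-16.3297 = -3.9191
  y_4 = 1.5739 - 0.01*25.1819 = 1.322
f(-3.9191, 1.322) = 2*(-3.9191)^2 + 8*1.322^2 = 44.7018
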